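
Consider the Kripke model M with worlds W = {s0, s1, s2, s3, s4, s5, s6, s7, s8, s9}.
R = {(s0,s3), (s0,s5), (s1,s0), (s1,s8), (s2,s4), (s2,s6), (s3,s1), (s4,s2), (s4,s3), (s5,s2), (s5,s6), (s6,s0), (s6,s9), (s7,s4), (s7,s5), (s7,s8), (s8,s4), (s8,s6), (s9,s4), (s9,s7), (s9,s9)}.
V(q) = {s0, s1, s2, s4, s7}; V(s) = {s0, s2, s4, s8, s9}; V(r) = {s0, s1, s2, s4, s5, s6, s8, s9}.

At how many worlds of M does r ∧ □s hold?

Let φ = r ∧ □s. Evaluate φ at each world:
  s0 (successors {s3, s5}): φ is false.
  s1 (successors {s0, s8}): φ is true.
  s2 (successors {s4, s6}): φ is false.
  s3 (successors {s1}): φ is false.
  s4 (successors {s2, s3}): φ is false.
  s5 (successors {s2, s6}): φ is false.
  s6 (successors {s0, s9}): φ is true.
  s7 (successors {s4, s5, s8}): φ is false.
  s8 (successors {s4, s6}): φ is false.
  s9 (successors {s4, s7, s9}): φ is false.
For instance, at s1:
  At s1: r is true, □s is true, so r ∧ □s is true.
    At s1: □s requires s at every successor {s0, s8}.
      At s0: s is true.
      At s8: s is true.
    So □s is true at s1.
Satisfying worlds: {s1, s6}

2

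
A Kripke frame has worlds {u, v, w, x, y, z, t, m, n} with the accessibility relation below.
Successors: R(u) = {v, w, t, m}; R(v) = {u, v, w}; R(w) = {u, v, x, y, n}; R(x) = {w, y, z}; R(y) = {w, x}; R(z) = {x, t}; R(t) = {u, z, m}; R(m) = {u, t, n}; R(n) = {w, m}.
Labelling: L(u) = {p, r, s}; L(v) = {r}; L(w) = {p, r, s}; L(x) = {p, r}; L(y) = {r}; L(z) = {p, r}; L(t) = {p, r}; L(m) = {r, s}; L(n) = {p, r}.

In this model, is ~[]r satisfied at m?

No

Recall that []ψ holds at a world iff ψ holds at every accessible world, and <>ψ holds iff ψ holds at some accessible world.
At m: []r is true, so ~[]r is false.
  At m: []r requires r at every successor {u, t, n}.
    At u: r is true.
    At t: r is true.
    At n: r is true.
  So []r is true at m.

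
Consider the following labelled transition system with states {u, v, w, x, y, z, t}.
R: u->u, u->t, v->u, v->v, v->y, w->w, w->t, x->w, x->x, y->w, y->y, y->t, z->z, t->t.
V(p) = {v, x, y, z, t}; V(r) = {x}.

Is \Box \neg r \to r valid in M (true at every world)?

No

Recall that \Box ψ holds at a world iff ψ holds at every accessible world, and \Diamond ψ holds iff ψ holds at some accessible world.
Let φ = \Box \neg r \to r. Evaluate φ at each world:
  u (successors {u, t}): φ is false.
  v (successors {u, v, y}): φ is false.
  w (successors {w, t}): φ is false.
  x (successors {w, x}): φ is true.
  y (successors {w, y, t}): φ is false.
  z (successors {z}): φ is false.
  t (successors {t}): φ is false.
Detail at u (counterexample):
  At u: \Box \neg r is true, r is false, so \Box \neg r \to r is false.
    At u: \Box \neg r requires \neg r at every successor {u, t}.
      At u: \neg r is true.
      At t: \neg r is true.
    So \Box \neg r is true at u.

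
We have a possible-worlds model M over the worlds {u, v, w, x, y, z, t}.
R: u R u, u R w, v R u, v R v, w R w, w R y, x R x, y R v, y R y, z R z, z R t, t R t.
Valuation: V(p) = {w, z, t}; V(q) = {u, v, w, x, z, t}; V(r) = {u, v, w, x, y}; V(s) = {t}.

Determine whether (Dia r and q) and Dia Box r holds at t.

No

At t: Dia r and q is false, Dia Box r is false, so (Dia r and q) and Dia Box r is false.
  At t: Dia r is false, q is true, so Dia r and q is false.
    At t: Dia r requires r at some successor in {t}.
      At t: r is false.
    So Dia r is false at t.
  At t: Dia Box r requires Box r at some successor in {t}.
    At t: Box r is false.
  So Dia Box r is false at t.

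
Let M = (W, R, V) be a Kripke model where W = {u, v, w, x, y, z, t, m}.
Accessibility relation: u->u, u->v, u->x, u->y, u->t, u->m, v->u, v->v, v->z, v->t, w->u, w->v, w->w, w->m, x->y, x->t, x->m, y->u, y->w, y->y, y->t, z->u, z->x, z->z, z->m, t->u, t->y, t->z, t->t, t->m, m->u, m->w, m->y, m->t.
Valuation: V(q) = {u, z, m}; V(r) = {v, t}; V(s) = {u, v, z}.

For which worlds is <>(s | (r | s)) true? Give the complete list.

u, v, w, x, y, z, t, m

Recall that <>ψ holds at a world iff ψ holds at some accessible world.
Let φ = <>(s | (r | s)). Evaluate φ at each world:
  u (successors {u, v, x, y, t, m}): φ is true.
  v (successors {u, v, z, t}): φ is true.
  w (successors {u, v, w, m}): φ is true.
  x (successors {y, t, m}): φ is true.
  y (successors {u, w, y, t}): φ is true.
  z (successors {u, x, z, m}): φ is true.
  t (successors {u, y, z, t, m}): φ is true.
  m (successors {u, w, y, t}): φ is true.
For instance, at w:
  At w: <>(s | (r | s)) requires s | (r | s) at some successor in {u, v, w, m}.
    s | (r | s) holds at u, so <>(s | (r | s)) is true at w.
Satisfying worlds: {u, v, w, x, y, z, t, m}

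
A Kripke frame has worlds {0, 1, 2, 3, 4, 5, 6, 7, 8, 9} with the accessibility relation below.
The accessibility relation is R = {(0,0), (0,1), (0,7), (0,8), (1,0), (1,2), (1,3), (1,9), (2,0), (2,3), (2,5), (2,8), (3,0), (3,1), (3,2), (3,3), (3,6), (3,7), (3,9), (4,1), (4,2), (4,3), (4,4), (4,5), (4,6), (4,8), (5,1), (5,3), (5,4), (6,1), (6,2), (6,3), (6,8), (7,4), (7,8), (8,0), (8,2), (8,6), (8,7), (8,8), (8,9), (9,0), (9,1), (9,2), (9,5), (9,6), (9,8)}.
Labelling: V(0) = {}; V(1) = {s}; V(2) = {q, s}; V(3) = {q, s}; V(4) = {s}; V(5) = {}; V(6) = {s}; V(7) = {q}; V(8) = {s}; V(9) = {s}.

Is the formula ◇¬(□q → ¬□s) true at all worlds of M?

No

Let φ = ◇¬(□q → ¬□s). Evaluate φ at each world:
  0 (successors {0, 1, 7, 8}): φ is false.
  1 (successors {0, 2, 3, 9}): φ is false.
  2 (successors {0, 3, 5, 8}): φ is false.
  3 (successors {0, 1, 2, 3, 6, 7, 9}): φ is false.
  4 (successors {1, 2, 3, 4, 5, 6, 8}): φ is false.
  5 (successors {1, 3, 4}): φ is false.
  6 (successors {1, 2, 3, 8}): φ is false.
  7 (successors {4, 8}): φ is false.
  8 (successors {0, 2, 6, 7, 8, 9}): φ is false.
  9 (successors {0, 1, 2, 5, 6, 8}): φ is false.
Detail at 0 (counterexample):
  At 0: ◇¬(□q → ¬□s) requires ¬(□q → ¬□s) at some successor in {0, 1, 7, 8}.
    At 0: ¬(□q → ¬□s) is false.
    At 1: ¬(□q → ¬□s) is false.
    At 7: ¬(□q → ¬□s) is false.
    At 8: ¬(□q → ¬□s) is false.
  So ◇¬(□q → ¬□s) is false at 0.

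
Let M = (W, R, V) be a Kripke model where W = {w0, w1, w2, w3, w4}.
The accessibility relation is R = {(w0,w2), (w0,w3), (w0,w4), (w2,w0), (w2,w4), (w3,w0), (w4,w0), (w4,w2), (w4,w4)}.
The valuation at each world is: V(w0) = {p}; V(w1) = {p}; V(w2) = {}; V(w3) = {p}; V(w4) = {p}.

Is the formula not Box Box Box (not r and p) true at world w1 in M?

At w1: Box Box Box (not r and p) is true, so not Box Box Box (not r and p) is false.
  At w1: no accessible worlds, so Box Box Box (not r and p) holds vacuously.

No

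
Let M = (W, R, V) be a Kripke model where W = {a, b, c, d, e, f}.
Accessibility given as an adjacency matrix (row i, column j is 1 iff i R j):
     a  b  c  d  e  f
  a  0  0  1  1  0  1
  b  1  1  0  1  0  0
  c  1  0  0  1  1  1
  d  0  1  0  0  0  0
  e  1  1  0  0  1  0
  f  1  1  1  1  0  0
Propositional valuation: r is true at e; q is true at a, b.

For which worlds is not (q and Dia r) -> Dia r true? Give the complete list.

c, e

Let φ = not (q and Dia r) -> Dia r. Evaluate φ at each world:
  a (successors {c, d, f}): φ is false.
  b (successors {a, b, d}): φ is false.
  c (successors {a, d, e, f}): φ is true.
  d (successors {b}): φ is false.
  e (successors {a, b, e}): φ is true.
  f (successors {a, b, c, d}): φ is false.
For instance, at e:
  At e: not (q and Dia r) is true, Dia r is true, so not (q and Dia r) -> Dia r is true.
    At e: q and Dia r is false, so not (q and Dia r) is true.
      At e: q is false, Dia r is true, so q and Dia r is false.
    At e: Dia r requires r at some successor in {a, b, e}.
      r holds at e, so Dia r is true at e.
Satisfying worlds: {c, e}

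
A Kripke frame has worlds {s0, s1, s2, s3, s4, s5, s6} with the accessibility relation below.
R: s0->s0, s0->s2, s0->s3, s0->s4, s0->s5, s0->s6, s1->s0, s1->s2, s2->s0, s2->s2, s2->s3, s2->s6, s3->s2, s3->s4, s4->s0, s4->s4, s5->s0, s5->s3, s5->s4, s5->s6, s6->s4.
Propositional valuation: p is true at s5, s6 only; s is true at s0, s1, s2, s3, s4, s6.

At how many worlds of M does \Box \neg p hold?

4

Let φ = \Box \neg p. Evaluate φ at each world:
  s0 (successors {s0, s2, s3, s4, s5, s6}): φ is false.
  s1 (successors {s0, s2}): φ is true.
  s2 (successors {s0, s2, s3, s6}): φ is false.
  s3 (successors {s2, s4}): φ is true.
  s4 (successors {s0, s4}): φ is true.
  s5 (successors {s0, s3, s4, s6}): φ is false.
  s6 (successors {s4}): φ is true.
For instance, at s1:
  At s1: \Box \neg p requires \neg p at every successor {s0, s2}.
    At s0: \neg p is true.
    At s2: \neg p is true.
  So \Box \neg p is true at s1.
Satisfying worlds: {s1, s3, s4, s6}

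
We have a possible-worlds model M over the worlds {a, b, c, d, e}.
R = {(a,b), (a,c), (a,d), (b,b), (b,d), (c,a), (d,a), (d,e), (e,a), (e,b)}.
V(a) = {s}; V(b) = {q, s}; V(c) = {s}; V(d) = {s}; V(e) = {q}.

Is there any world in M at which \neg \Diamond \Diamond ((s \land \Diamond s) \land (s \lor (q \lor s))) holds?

No

Let φ = \neg \Diamond \Diamond ((s \land \Diamond s) \land (s \lor (q \lor s))). Evaluate φ at each world:
  a (successors {b, c, d}): φ is false.
  b (successors {b, d}): φ is false.
  c (successors {a}): φ is false.
  d (successors {a, e}): φ is false.
  e (successors {a, b}): φ is false.
For instance, at b:
  At b: \Diamond \Diamond ((s \land \Diamond s) \land (s \lor (q \lor s))) is true, so \neg \Diamond \Diamond ((s \land \Diamond s) \land (s \lor (q \lor s))) is false.
    At b: \Diamond \Diamond ((s \land \Diamond s) \land (s \lor (q \lor s))) requires \Diamond ((s \land \Diamond s) \land (s \lor (q \lor s))) at some successor in {b, d}.
      \Diamond ((s \land \Diamond s) \land (s \lor (q \lor s))) holds at b, so \Diamond \Diamond ((s \land \Diamond s) \land (s \lor (q \lor s))) is true at b.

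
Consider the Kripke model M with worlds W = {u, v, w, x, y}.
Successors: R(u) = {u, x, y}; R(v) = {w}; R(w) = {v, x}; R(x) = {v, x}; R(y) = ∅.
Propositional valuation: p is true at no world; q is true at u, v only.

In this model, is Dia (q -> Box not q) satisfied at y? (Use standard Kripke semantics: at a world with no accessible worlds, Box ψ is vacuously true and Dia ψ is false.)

No

Recall that Box ψ holds at a world iff ψ holds at every accessible world, and Dia ψ holds iff ψ holds at some accessible world.
At y: no accessible worlds, so Dia (q -> Box not q) is false.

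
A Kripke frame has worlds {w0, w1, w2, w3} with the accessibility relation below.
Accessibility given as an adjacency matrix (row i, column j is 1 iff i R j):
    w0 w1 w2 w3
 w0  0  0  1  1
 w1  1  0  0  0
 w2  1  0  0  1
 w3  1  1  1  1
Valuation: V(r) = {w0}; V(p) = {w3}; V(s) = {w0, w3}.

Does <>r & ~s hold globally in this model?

No

Let φ = <>r & ~s. Evaluate φ at each world:
  w0 (successors {w2, w3}): φ is false.
  w1 (successors {w0}): φ is true.
  w2 (successors {w0, w3}): φ is true.
  w3 (successors {w0, w1, w2, w3}): φ is false.
Detail at w0 (counterexample):
  At w0: <>r is false, ~s is false, so <>r & ~s is false.
    At w0: <>r requires r at some successor in {w2, w3}.
      At w2: r is false.
      At w3: r is false.
    So <>r is false at w0.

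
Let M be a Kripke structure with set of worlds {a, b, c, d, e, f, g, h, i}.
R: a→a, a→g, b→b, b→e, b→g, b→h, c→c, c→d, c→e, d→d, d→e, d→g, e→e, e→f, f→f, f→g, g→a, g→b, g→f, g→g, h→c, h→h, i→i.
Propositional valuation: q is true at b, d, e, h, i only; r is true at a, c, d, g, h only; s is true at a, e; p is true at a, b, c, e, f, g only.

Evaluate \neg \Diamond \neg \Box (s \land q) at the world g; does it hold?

At g: \Diamond \neg \Box (s \land q) is true, so \neg \Diamond \neg \Box (s \land q) is false.
  At g: \Diamond \neg \Box (s \land q) requires \neg \Box (s \land q) at some successor in {a, b, f, g}.
    \neg \Box (s \land q) holds at a, so \Diamond \neg \Box (s \land q) is true at g.
      At a: \Box (s \land q) is false, so \neg \Box (s \land q) is true.

No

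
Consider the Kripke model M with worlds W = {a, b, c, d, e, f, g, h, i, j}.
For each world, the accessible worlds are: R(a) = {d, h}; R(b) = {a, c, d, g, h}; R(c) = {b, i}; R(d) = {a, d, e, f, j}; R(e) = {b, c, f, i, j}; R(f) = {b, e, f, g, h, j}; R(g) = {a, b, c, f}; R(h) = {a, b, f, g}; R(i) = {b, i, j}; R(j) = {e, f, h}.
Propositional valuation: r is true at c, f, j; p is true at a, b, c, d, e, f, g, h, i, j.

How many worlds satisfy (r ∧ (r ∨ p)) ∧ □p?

Recall that □ψ holds at a world iff ψ holds at every accessible world, and ◇ψ holds iff ψ holds at some accessible world.
Let φ = (r ∧ (r ∨ p)) ∧ □p. Evaluate φ at each world:
  a (successors {d, h}): φ is false.
  b (successors {a, c, d, g, h}): φ is false.
  c (successors {b, i}): φ is true.
  d (successors {a, d, e, f, j}): φ is false.
  e (successors {b, c, f, i, j}): φ is false.
  f (successors {b, e, f, g, h, j}): φ is true.
  g (successors {a, b, c, f}): φ is false.
  h (successors {a, b, f, g}): φ is false.
  i (successors {b, i, j}): φ is false.
  j (successors {e, f, h}): φ is true.
For instance, at g:
  At g: r ∧ (r ∨ p) is false, □p is true, so (r ∧ (r ∨ p)) ∧ □p is false.
    At g: □p requires p at every successor {a, b, c, f}.
      At a: p is true.
      At b: p is true.
      At c: p is true.
      At f: p is true.
    So □p is true at g.
Satisfying worlds: {c, f, j}

3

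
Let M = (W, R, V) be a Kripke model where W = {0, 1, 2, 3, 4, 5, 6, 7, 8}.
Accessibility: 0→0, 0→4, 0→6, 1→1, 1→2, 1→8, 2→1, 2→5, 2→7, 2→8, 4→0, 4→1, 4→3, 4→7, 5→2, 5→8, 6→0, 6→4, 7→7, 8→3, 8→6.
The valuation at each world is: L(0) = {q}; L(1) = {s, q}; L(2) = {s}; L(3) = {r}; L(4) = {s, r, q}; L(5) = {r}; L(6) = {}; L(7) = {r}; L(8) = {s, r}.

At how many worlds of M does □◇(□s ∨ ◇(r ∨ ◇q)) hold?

Let φ = □◇(□s ∨ ◇(r ∨ ◇q)). Evaluate φ at each world:
  0 (successors {0, 4, 6}): φ is true.
  1 (successors {1, 2, 8}): φ is true.
  2 (successors {1, 5, 7, 8}): φ is true.
  3 (successors ∅): φ is true.
  4 (successors {0, 1, 3, 7}): φ is false.
  5 (successors {2, 8}): φ is true.
  6 (successors {0, 4}): φ is true.
  7 (successors {7}): φ is true.
  8 (successors {3, 6}): φ is false.
For instance, at 5:
  At 5: □◇(□s ∨ ◇(r ∨ ◇q)) requires ◇(□s ∨ ◇(r ∨ ◇q)) at every successor {2, 8}.
      At 2: ◇(□s ∨ ◇(r ∨ ◇q)) requires □s ∨ ◇(r ∨ ◇q) at some successor in {1, 5, 7, 8}.
        □s ∨ ◇(r ∨ ◇q) holds at 1, so ◇(□s ∨ ◇(r ∨ ◇q)) is true at 2.
      At 8: ◇(□s ∨ ◇(r ∨ ◇q)) requires □s ∨ ◇(r ∨ ◇q) at some successor in {3, 6}.
        □s ∨ ◇(r ∨ ◇q) holds at 3, so ◇(□s ∨ ◇(r ∨ ◇q)) is true at 8.
  So □◇(□s ∨ ◇(r ∨ ◇q)) is true at 5.
Satisfying worlds: {0, 1, 2, 3, 5, 6, 7}

7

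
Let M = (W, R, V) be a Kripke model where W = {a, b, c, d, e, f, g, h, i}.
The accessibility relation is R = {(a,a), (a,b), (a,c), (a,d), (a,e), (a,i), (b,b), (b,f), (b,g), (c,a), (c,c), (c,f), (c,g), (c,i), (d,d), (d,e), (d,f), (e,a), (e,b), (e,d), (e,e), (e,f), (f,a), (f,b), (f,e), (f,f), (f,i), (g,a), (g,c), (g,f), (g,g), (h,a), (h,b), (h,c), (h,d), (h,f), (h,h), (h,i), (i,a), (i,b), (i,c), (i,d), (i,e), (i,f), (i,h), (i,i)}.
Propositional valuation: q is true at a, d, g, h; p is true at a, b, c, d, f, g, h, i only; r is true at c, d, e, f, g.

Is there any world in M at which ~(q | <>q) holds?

Let φ = ~(q | <>q). Evaluate φ at each world:
  a (successors {a, b, c, d, e, i}): φ is false.
  b (successors {b, f, g}): φ is false.
  c (successors {a, c, f, g, i}): φ is false.
  d (successors {d, e, f}): φ is false.
  e (successors {a, b, d, e, f}): φ is false.
  f (successors {a, b, e, f, i}): φ is false.
  g (successors {a, c, f, g}): φ is false.
  h (successors {a, b, c, d, f, h, i}): φ is false.
  i (successors {a, b, c, d, e, f, h, i}): φ is false.
For instance, at h:
  At h: q | <>q is true, so ~(q | <>q) is false.
    At h: q is true, <>q is true, so q | <>q is true.
      At h: <>q requires q at some successor in {a, b, c, d, f, h, i}.
        q holds at a, so <>q is true at h.

No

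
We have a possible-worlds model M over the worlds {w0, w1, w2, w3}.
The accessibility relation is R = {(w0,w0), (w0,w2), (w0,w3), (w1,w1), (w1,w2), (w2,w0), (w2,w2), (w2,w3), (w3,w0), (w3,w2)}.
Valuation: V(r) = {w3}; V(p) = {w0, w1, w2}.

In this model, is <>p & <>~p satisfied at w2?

At w2: <>p is true, <>~p is true, so <>p & <>~p is true.
  At w2: <>p requires p at some successor in {w0, w2, w3}.
    p holds at w0, so <>p is true at w2.
  At w2: <>~p requires ~p at some successor in {w0, w2, w3}.
    ~p holds at w3, so <>~p is true at w2.

Yes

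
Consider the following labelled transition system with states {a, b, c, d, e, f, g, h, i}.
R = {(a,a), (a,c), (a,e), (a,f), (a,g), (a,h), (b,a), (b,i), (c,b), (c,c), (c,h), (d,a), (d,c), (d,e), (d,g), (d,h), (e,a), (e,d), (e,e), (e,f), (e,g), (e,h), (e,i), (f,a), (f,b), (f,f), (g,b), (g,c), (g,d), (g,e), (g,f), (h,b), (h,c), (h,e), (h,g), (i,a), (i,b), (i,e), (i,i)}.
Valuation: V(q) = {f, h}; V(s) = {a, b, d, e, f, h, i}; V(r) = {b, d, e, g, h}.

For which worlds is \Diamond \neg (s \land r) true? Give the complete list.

a, b, c, d, e, f, g, h, i

Let φ = \Diamond \neg (s \land r). Evaluate φ at each world:
  a (successors {a, c, e, f, g, h}): φ is true.
  b (successors {a, i}): φ is true.
  c (successors {b, c, h}): φ is true.
  d (successors {a, c, e, g, h}): φ is true.
  e (successors {a, d, e, f, g, h, i}): φ is true.
  f (successors {a, b, f}): φ is true.
  g (successors {b, c, d, e, f}): φ is true.
  h (successors {b, c, e, g}): φ is true.
  i (successors {a, b, e, i}): φ is true.
For instance, at g:
  At g: \Diamond \neg (s \land r) requires \neg (s \land r) at some successor in {b, c, d, e, f}.
    \neg (s \land r) holds at c, so \Diamond \neg (s \land r) is true at g.
Satisfying worlds: {a, b, c, d, e, f, g, h, i}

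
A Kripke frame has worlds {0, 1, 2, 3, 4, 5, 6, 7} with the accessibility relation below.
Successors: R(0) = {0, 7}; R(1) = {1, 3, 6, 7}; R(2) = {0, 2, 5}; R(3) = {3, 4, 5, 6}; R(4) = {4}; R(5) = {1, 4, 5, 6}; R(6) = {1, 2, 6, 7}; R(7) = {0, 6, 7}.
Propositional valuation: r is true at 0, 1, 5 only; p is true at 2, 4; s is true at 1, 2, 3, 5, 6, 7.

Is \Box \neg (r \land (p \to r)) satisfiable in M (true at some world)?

Let φ = \Box \neg (r \land (p \to r)). Evaluate φ at each world:
  0 (successors {0, 7}): φ is false.
  1 (successors {1, 3, 6, 7}): φ is false.
  2 (successors {0, 2, 5}): φ is false.
  3 (successors {3, 4, 5, 6}): φ is false.
  4 (successors {4}): φ is true.
  5 (successors {1, 4, 5, 6}): φ is false.
  6 (successors {1, 2, 6, 7}): φ is false.
  7 (successors {0, 6, 7}): φ is false.
Detail at 4 (witness):
  At 4: \Box \neg (r \land (p \to r)) requires \neg (r \land (p \to r)) at every successor {4}.
    At 4: \neg (r \land (p \to r)) is true.
  So \Box \neg (r \land (p \to r)) is true at 4.

Yes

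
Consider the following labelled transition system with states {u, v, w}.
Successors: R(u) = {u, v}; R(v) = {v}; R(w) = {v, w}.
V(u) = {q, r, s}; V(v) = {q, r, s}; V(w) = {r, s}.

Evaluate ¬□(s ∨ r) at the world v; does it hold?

At v: □(s ∨ r) is true, so ¬□(s ∨ r) is false.
  At v: □(s ∨ r) requires s ∨ r at every successor {v}.
    At v: s ∨ r is true.
  So □(s ∨ r) is true at v.

No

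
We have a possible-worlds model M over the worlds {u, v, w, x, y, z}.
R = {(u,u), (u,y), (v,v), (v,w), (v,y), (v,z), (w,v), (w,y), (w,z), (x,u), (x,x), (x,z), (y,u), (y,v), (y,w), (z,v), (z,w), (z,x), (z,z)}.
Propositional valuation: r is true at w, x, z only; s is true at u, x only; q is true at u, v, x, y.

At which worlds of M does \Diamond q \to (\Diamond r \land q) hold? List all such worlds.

v, x, y

Let φ = \Diamond q \to (\Diamond r \land q). Evaluate φ at each world:
  u (successors {u, y}): φ is false.
  v (successors {v, w, y, z}): φ is true.
  w (successors {v, y, z}): φ is false.
  x (successors {u, x, z}): φ is true.
  y (successors {u, v, w}): φ is true.
  z (successors {v, w, x, z}): φ is false.
For instance, at y:
  At y: \Diamond q is true, \Diamond r \land q is true, so \Diamond q \to (\Diamond r \land q) is true.
    At y: \Diamond q requires q at some successor in {u, v, w}.
      q holds at u, so \Diamond q is true at y.
    At y: \Diamond r is true, q is true, so \Diamond r \land q is true.
      At y: \Diamond r requires r at some successor in {u, v, w}.
        r holds at w, so \Diamond r is true at y.
Satisfying worlds: {v, x, y}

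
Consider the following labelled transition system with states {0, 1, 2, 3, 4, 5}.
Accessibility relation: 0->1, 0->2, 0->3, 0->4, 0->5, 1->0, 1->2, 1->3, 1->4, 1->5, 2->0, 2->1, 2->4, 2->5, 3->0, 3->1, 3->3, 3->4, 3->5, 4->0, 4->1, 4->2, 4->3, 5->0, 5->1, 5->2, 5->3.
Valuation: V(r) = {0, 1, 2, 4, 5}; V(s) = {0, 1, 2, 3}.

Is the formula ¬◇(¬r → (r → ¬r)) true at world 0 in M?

No

At 0: ◇(¬r → (r → ¬r)) is true, so ¬◇(¬r → (r → ¬r)) is false.
  At 0: ◇(¬r → (r → ¬r)) requires ¬r → (r → ¬r) at some successor in {1, 2, 3, 4, 5}.
    ¬r → (r → ¬r) holds at 1, so ◇(¬r → (r → ¬r)) is true at 0.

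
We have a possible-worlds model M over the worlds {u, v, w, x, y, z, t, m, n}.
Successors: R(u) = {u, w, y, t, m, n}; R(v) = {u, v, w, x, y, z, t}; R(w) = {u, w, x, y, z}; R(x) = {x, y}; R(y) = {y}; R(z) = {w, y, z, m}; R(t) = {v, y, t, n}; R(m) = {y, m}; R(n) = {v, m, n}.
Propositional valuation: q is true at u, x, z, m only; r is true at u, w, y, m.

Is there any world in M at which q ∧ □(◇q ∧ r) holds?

Let φ = q ∧ □(◇q ∧ r). Evaluate φ at each world:
  u (successors {u, w, y, t, m, n}): φ is false.
  v (successors {u, v, w, x, y, z, t}): φ is false.
  w (successors {u, w, x, y, z}): φ is false.
  x (successors {x, y}): φ is false.
  y (successors {y}): φ is false.
  z (successors {w, y, z, m}): φ is false.
  t (successors {v, y, t, n}): φ is false.
  m (successors {y, m}): φ is false.
  n (successors {v, m, n}): φ is false.
For instance, at x:
  At x: q is true, □(◇q ∧ r) is false, so q ∧ □(◇q ∧ r) is false.
    At x: □(◇q ∧ r) requires ◇q ∧ r at every successor {x, y}.
      ◇q ∧ r fails at x, so □(◇q ∧ r) is false at x.

No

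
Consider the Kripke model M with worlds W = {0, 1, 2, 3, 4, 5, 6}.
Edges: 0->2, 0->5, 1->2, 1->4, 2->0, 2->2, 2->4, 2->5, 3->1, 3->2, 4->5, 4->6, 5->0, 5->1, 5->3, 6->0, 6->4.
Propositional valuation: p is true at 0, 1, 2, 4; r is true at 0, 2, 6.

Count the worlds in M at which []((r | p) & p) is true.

Let φ = []((r | p) & p). Evaluate φ at each world:
  0 (successors {2, 5}): φ is false.
  1 (successors {2, 4}): φ is true.
  2 (successors {0, 2, 4, 5}): φ is false.
  3 (successors {1, 2}): φ is true.
  4 (successors {5, 6}): φ is false.
  5 (successors {0, 1, 3}): φ is false.
  6 (successors {0, 4}): φ is true.
For instance, at 2:
  At 2: []((r | p) & p) requires (r | p) & p at every successor {0, 2, 4, 5}.
    (r | p) & p fails at 5, so []((r | p) & p) is false at 2.
Satisfying worlds: {1, 3, 6}

3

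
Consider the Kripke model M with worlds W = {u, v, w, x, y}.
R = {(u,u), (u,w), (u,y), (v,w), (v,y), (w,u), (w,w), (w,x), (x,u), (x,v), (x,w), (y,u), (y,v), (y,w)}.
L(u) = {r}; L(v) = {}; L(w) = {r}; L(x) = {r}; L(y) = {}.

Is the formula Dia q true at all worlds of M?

Recall that Dia ψ holds at a world iff ψ holds at some accessible world.
Let φ = Dia q. Evaluate φ at each world:
  u (successors {u, w, y}): φ is false.
  v (successors {w, y}): φ is false.
  w (successors {u, w, x}): φ is false.
  x (successors {u, v, w}): φ is false.
  y (successors {u, v, w}): φ is false.
Detail at u (counterexample):
  At u: Dia q requires q at some successor in {u, w, y}.
    At u: q is false.
    At w: q is false.
    At y: q is false.
  So Dia q is false at u.

No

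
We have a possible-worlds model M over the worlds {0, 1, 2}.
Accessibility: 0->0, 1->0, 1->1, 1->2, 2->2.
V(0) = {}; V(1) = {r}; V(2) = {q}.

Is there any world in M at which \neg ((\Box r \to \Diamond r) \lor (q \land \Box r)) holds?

Let φ = \neg ((\Box r \to \Diamond r) \lor (q \land \Box r)). Evaluate φ at each world:
  0 (successors {0}): φ is false.
  1 (successors {0, 1, 2}): φ is false.
  2 (successors {2}): φ is false.
For instance, at 2:
  At 2: (\Box r \to \Diamond r) \lor (q \land \Box r) is true, so \neg ((\Box r \to \Diamond r) \lor (q \land \Box r)) is false.
    At 2: \Box r \to \Diamond r is true, q \land \Box r is false, so (\Box r \to \Diamond r) \lor (q \land \Box r) is true.
      At 2: \Box r is false, \Diamond r is false, so \Box r \to \Diamond r is true.
      At 2: q is true, \Box r is false, so q \land \Box r is false.

No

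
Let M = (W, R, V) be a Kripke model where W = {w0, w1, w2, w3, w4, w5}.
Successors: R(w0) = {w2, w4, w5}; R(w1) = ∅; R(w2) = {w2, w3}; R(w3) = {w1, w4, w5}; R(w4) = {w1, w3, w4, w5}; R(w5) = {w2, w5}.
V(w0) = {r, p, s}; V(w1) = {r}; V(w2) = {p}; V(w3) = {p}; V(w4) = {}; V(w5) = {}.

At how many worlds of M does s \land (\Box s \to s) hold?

Let φ = s \land (\Box s \to s). Evaluate φ at each world:
  w0 (successors {w2, w4, w5}): φ is true.
  w1 (successors ∅): φ is false.
  w2 (successors {w2, w3}): φ is false.
  w3 (successors {w1, w4, w5}): φ is false.
  w4 (successors {w1, w3, w4, w5}): φ is false.
  w5 (successors {w2, w5}): φ is false.
For instance, at w5:
  At w5: s is false, \Box s \to s is true, so s \land (\Box s \to s) is false.
    At w5: \Box s is false, s is false, so \Box s \to s is true.
      At w5: \Box s requires s at every successor {w2, w5}.
        s fails at w2, so \Box s is false at w5.
Satisfying worlds: {w0}

1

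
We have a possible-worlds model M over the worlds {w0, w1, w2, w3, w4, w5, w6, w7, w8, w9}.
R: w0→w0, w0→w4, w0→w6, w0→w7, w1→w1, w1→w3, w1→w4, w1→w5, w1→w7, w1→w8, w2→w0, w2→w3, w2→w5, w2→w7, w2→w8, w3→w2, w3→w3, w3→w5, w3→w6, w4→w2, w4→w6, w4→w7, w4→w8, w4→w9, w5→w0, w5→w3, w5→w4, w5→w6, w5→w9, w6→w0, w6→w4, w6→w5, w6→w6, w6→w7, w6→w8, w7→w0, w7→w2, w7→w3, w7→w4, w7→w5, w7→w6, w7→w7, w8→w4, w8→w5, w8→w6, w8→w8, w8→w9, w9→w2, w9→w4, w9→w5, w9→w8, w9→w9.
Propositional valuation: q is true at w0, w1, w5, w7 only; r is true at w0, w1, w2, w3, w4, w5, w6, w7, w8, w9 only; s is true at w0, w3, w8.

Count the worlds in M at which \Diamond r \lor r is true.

10

Recall that \Diamond ψ holds at a world iff ψ holds at some accessible world.
Let φ = \Diamond r \lor r. Evaluate φ at each world:
  w0 (successors {w0, w4, w6, w7}): φ is true.
  w1 (successors {w1, w3, w4, w5, w7, w8}): φ is true.
  w2 (successors {w0, w3, w5, w7, w8}): φ is true.
  w3 (successors {w2, w3, w5, w6}): φ is true.
  w4 (successors {w2, w6, w7, w8, w9}): φ is true.
  w5 (successors {w0, w3, w4, w6, w9}): φ is true.
  w6 (successors {w0, w4, w5, w6, w7, w8}): φ is true.
  w7 (successors {w0, w2, w3, w4, w5, w6, w7}): φ is true.
  w8 (successors {w4, w5, w6, w8, w9}): φ is true.
  w9 (successors {w2, w4, w5, w8, w9}): φ is true.
For instance, at w5:
  At w5: \Diamond r is true, r is true, so \Diamond r \lor r is true.
    At w5: \Diamond r requires r at some successor in {w0, w3, w4, w6, w9}.
      r holds at w0, so \Diamond r is true at w5.
Satisfying worlds: {w0, w1, w2, w3, w4, w5, w6, w7, w8, w9}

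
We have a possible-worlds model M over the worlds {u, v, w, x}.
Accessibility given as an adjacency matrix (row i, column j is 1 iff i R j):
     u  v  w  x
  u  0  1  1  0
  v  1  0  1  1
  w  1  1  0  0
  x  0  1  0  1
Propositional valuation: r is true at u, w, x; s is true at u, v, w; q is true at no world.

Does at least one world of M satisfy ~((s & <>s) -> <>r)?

Let φ = ~((s & <>s) -> <>r). Evaluate φ at each world:
  u (successors {v, w}): φ is false.
  v (successors {u, w, x}): φ is false.
  w (successors {u, v}): φ is false.
  x (successors {v, x}): φ is false.
For instance, at v:
  At v: (s & <>s) -> <>r is true, so ~((s & <>s) -> <>r) is false.
    At v: s & <>s is true, <>r is true, so (s & <>s) -> <>r is true.
      At v: s is true, <>s is true, so s & <>s is true.
      At v: <>r requires r at some successor in {u, w, x}.
        r holds at u, so <>r is true at v.

No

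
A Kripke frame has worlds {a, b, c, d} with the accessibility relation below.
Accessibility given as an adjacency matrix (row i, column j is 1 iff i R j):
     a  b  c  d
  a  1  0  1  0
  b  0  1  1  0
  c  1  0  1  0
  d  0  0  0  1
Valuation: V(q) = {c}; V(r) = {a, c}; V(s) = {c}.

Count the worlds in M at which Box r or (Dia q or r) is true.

3

Let φ = Box r or (Dia q or r). Evaluate φ at each world:
  a (successors {a, c}): φ is true.
  b (successors {b, c}): φ is true.
  c (successors {a, c}): φ is true.
  d (successors {d}): φ is false.
For instance, at d:
  At d: Box r is false, Dia q or r is false, so Box r or (Dia q or r) is false.
    At d: Box r requires r at every successor {d}.
      r fails at d, so Box r is false at d.
    At d: Dia q is false, r is false, so Dia q or r is false.
      At d: Dia q requires q at some successor in {d}.
        At d: q is false.
      So Dia q is false at d.
Satisfying worlds: {a, b, c}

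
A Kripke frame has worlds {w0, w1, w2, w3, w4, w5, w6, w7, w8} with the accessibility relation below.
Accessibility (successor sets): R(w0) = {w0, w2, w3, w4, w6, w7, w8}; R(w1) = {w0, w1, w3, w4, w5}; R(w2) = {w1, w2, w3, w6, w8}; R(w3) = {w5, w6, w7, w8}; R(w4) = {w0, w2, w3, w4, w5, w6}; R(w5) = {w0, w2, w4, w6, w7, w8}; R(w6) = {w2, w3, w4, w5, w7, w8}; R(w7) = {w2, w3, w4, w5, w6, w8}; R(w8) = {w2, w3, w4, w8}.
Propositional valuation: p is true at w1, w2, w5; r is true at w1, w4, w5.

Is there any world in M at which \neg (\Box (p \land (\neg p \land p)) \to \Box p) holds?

Let φ = \neg (\Box (p \land (\neg p \land p)) \to \Box p). Evaluate φ at each world:
  w0 (successors {w0, w2, w3, w4, w6, w7, w8}): φ is false.
  w1 (successors {w0, w1, w3, w4, w5}): φ is false.
  w2 (successors {w1, w2, w3, w6, w8}): φ is false.
  w3 (successors {w5, w6, w7, w8}): φ is false.
  w4 (successors {w0, w2, w3, w4, w5, w6}): φ is false.
  w5 (successors {w0, w2, w4, w6, w7, w8}): φ is false.
  w6 (successors {w2, w3, w4, w5, w7, w8}): φ is false.
  w7 (successors {w2, w3, w4, w5, w6, w8}): φ is false.
  w8 (successors {w2, w3, w4, w8}): φ is false.
For instance, at w8:
  At w8: \Box (p \land (\neg p \land p)) \to \Box p is true, so \neg (\Box (p \land (\neg p \land p)) \to \Box p) is false.
    At w8: \Box (p \land (\neg p \land p)) is false, \Box p is false, so \Box (p \land (\neg p \land p)) \to \Box p is true.
      At w8: \Box (p \land (\neg p \land p)) requires p \land (\neg p \land p) at every successor {w2, w3, w4, w8}.
        p \land (\neg p \land p) fails at w2, so \Box (p \land (\neg p \land p)) is false at w8.
      At w8: \Box p requires p at every successor {w2, w3, w4, w8}.
        p fails at w3, so \Box p is false at w8.

No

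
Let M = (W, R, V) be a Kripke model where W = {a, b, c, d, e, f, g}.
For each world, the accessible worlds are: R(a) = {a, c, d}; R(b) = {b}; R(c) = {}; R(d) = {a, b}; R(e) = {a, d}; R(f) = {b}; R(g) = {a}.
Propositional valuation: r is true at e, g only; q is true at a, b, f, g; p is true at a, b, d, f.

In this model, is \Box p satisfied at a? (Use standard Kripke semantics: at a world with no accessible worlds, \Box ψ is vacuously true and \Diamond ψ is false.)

No

At a: \Box p requires p at every successor {a, c, d}.
  p fails at c, so \Box p is false at a.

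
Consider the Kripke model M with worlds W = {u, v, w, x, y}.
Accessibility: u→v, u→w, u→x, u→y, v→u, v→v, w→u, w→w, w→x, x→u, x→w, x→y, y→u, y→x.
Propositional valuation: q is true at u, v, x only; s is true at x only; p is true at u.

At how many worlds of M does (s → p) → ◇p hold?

Let φ = (s → p) → ◇p. Evaluate φ at each world:
  u (successors {v, w, x, y}): φ is false.
  v (successors {u, v}): φ is true.
  w (successors {u, w, x}): φ is true.
  x (successors {u, w, y}): φ is true.
  y (successors {u, x}): φ is true.
For instance, at x:
  At x: s → p is false, ◇p is true, so (s → p) → ◇p is true.
    At x: ◇p requires p at some successor in {u, w, y}.
      p holds at u, so ◇p is true at x.
Satisfying worlds: {v, w, x, y}

4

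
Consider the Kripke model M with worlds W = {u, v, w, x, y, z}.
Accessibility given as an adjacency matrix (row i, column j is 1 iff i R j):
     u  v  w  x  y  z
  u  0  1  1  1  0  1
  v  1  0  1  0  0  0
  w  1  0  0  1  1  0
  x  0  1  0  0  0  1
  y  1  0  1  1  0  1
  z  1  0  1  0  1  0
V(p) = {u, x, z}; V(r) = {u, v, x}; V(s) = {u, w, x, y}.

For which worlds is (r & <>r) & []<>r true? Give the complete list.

u, v, x

Let φ = (r & <>r) & []<>r. Evaluate φ at each world:
  u (successors {v, w, x, z}): φ is true.
  v (successors {u, w}): φ is true.
  w (successors {u, x, y}): φ is false.
  x (successors {v, z}): φ is true.
  y (successors {u, w, x, z}): φ is false.
  z (successors {u, w, y}): φ is false.
For instance, at y:
  At y: r & <>r is false, []<>r is true, so (r & <>r) & []<>r is false.
    At y: r is false, <>r is true, so r & <>r is false.
      At y: <>r requires r at some successor in {u, w, x, z}.
        r holds at u, so <>r is true at y.
    At y: []<>r requires <>r at every successor {u, w, x, z}.
      At u: <>r is true.
      At w: <>r is true.
      At x: <>r is true.
      At z: <>r is true.
    So []<>r is true at y.
Satisfying worlds: {u, v, x}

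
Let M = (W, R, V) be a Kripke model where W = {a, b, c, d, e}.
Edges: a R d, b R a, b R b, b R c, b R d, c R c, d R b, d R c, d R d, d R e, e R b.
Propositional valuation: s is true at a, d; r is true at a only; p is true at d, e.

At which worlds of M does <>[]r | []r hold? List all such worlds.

Let φ = <>[]r | []r. Evaluate φ at each world:
  a (successors {d}): φ is false.
  b (successors {a, b, c, d}): φ is false.
  c (successors {c}): φ is false.
  d (successors {b, c, d, e}): φ is false.
  e (successors {b}): φ is false.
For instance, at b:
  At b: <>[]r is false, []r is false, so <>[]r | []r is false.
    At b: <>[]r requires []r at some successor in {a, b, c, d}.
      At a: []r is false.
      At b: []r is false.
      At c: []r is false.
      At d: []r is false.
    So <>[]r is false at b.
    At b: []r requires r at every successor {a, b, c, d}.
      r fails at b, so []r is false at b.
Satisfying worlds: none.

none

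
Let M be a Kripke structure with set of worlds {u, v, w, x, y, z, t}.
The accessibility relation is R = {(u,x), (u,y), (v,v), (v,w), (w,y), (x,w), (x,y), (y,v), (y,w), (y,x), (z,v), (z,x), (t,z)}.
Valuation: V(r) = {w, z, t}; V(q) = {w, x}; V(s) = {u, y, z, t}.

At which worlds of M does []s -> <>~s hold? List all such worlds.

Let φ = []s -> <>~s. Evaluate φ at each world:
  u (successors {x, y}): φ is true.
  v (successors {v, w}): φ is true.
  w (successors {y}): φ is false.
  x (successors {w, y}): φ is true.
  y (successors {v, w, x}): φ is true.
  z (successors {v, x}): φ is true.
  t (successors {z}): φ is false.
For instance, at w:
  At w: []s is true, <>~s is false, so []s -> <>~s is false.
    At w: []s requires s at every successor {y}.
      At y: s is true.
    So []s is true at w.
    At w: <>~s requires ~s at some successor in {y}.
      At y: ~s is false.
    So <>~s is false at w.
Satisfying worlds: {u, v, x, y, z}

u, v, x, y, z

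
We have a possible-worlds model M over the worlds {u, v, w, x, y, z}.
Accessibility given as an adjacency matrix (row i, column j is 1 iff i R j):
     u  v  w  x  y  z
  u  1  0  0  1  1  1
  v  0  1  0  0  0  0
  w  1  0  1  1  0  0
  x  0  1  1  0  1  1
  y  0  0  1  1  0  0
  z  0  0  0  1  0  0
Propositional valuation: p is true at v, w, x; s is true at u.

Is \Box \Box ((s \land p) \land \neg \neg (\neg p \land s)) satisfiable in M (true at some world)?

No

Let φ = \Box \Box ((s \land p) \land \neg \neg (\neg p \land s)). Evaluate φ at each world:
  u (successors {u, x, y, z}): φ is false.
  v (successors {v}): φ is false.
  w (successors {u, w, x}): φ is false.
  x (successors {v, w, y, z}): φ is false.
  y (successors {w, x}): φ is false.
  z (successors {x}): φ is false.
For instance, at x:
  At x: \Box \Box ((s \land p) \land \neg \neg (\neg p \land s)) requires \Box ((s \land p) \land \neg \neg (\neg p \land s)) at every successor {v, w, y, z}.
    \Box ((s \land p) \land \neg \neg (\neg p \land s)) fails at v, so \Box \Box ((s \land p) \land \neg \neg (\neg p \land s)) is false at x.
      At v: \Box ((s \land p) \land \neg \neg (\neg p \land s)) requires (s \land p) \land \neg \neg (\neg p \land s) at every successor {v}.
        (s \land p) \land \neg \neg (\neg p \land s) fails at v, so \Box ((s \land p) \land \neg \neg (\neg p \land s)) is false at v.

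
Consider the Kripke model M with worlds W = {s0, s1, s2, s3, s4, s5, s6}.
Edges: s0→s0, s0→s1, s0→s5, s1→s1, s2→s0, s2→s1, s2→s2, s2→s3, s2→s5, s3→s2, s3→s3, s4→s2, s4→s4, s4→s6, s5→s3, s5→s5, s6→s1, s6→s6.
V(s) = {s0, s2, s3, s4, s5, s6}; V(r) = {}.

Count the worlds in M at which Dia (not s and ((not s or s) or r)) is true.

4

Let φ = Dia (not s and ((not s or s) or r)). Evaluate φ at each world:
  s0 (successors {s0, s1, s5}): φ is true.
  s1 (successors {s1}): φ is true.
  s2 (successors {s0, s1, s2, s3, s5}): φ is true.
  s3 (successors {s2, s3}): φ is false.
  s4 (successors {s2, s4, s6}): φ is false.
  s5 (successors {s3, s5}): φ is false.
  s6 (successors {s1, s6}): φ is true.
For instance, at s6:
  At s6: Dia (not s and ((not s or s) or r)) requires not s and ((not s or s) or r) at some successor in {s1, s6}.
    not s and ((not s or s) or r) holds at s1, so Dia (not s and ((not s or s) or r)) is true at s6.
Satisfying worlds: {s0, s1, s2, s6}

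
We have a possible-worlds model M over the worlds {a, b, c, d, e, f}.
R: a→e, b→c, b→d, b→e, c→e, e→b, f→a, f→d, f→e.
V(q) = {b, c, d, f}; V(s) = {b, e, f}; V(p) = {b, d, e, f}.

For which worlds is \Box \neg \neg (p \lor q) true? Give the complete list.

a, b, c, d, e

Let φ = \Box \neg \neg (p \lor q). Evaluate φ at each world:
  a (successors {e}): φ is true.
  b (successors {c, d, e}): φ is true.
  c (successors {e}): φ is true.
  d (successors ∅): φ is true.
  e (successors {b}): φ is true.
  f (successors {a, d, e}): φ is false.
For instance, at e:
  At e: \Box \neg \neg (p \lor q) requires \neg \neg (p \lor q) at every successor {b}.
    At b: \neg \neg (p \lor q) is true.
  So \Box \neg \neg (p \lor q) is true at e.
Satisfying worlds: {a, b, c, d, e}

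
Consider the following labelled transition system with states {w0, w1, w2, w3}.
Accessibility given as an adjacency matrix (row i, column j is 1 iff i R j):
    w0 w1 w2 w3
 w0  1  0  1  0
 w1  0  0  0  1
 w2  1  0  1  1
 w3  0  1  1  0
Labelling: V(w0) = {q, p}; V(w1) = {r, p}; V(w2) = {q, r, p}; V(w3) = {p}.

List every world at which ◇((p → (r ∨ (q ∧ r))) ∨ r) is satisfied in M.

w0, w2, w3

Recall that ◇ψ holds at a world iff ψ holds at some accessible world.
Let φ = ◇((p → (r ∨ (q ∧ r))) ∨ r). Evaluate φ at each world:
  w0 (successors {w0, w2}): φ is true.
  w1 (successors {w3}): φ is false.
  w2 (successors {w0, w2, w3}): φ is true.
  w3 (successors {w1, w2}): φ is true.
For instance, at w3:
  At w3: ◇((p → (r ∨ (q ∧ r))) ∨ r) requires (p → (r ∨ (q ∧ r))) ∨ r at some successor in {w1, w2}.
    (p → (r ∨ (q ∧ r))) ∨ r holds at w1, so ◇((p → (r ∨ (q ∧ r))) ∨ r) is true at w3.
Satisfying worlds: {w0, w2, w3}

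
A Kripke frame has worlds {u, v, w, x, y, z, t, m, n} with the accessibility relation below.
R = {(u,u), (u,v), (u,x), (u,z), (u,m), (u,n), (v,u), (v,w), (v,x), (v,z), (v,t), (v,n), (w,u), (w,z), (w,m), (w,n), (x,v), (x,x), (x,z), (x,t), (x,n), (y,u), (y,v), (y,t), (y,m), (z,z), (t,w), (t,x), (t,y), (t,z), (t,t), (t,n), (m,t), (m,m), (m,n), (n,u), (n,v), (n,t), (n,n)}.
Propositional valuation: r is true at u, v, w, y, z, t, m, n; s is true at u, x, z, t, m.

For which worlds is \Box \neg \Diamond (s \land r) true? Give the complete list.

Recall that \Box ψ holds at a world iff ψ holds at every accessible world, and \Diamond ψ holds iff ψ holds at some accessible world.
Let φ = \Box \neg \Diamond (s \land r). Evaluate φ at each world:
  u (successors {u, v, x, z, m, n}): φ is false.
  v (successors {u, w, x, z, t, n}): φ is false.
  w (successors {u, z, m, n}): φ is false.
  x (successors {v, x, z, t, n}): φ is false.
  y (successors {u, v, t, m}): φ is false.
  z (successors {z}): φ is false.
  t (successors {w, x, y, z, t, n}): φ is false.
  m (successors {t, m, n}): φ is false.
  n (successors {u, v, t, n}): φ is false.
For instance, at x:
  At x: \Box \neg \Diamond (s \land r) requires \neg \Diamond (s \land r) at every successor {v, x, z, t, n}.
    \neg \Diamond (s \land r) fails at v, so \Box \neg \Diamond (s \land r) is false at x.
      At v: \Diamond (s \land r) is true, so \neg \Diamond (s \land r) is false.
Satisfying worlds: none.

none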